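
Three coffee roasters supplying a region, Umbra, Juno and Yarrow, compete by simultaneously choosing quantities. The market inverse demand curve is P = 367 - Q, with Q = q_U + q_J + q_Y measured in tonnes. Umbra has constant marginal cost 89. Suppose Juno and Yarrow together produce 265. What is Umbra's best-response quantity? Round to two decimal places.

With rivals' combined output fixed at 265, Umbra's profit is π_U = (367 - 265 - q_U)q_U - (89q_U) = (102 - q_U)q_U - (89q_U).
∂π_U/∂q_U = 13 - 2q_U = 0, so q_U = 13/2.

6.50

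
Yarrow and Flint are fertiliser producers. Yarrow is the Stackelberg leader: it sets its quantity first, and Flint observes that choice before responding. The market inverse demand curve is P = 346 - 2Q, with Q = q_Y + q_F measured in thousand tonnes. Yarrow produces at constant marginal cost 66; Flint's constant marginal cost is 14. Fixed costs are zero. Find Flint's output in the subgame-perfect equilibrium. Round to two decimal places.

54.50

The follower Flint best-responds to any q_Y: π_F = (346 - 2Q)q_F - 14q_F.
∂π_F/∂q_F = 332 - 2q_Y - 4q_F = 0 gives the reaction function q_F = (332 - 2q_Y)/4.
The leader anticipates this reaction. Substituting into P = 346 - 2Q gives P = 180 - q_Y, so π_Y = (180 - q_Y)q_Y - 66q_Y.
The leader's first-order condition 114 - 2q_Y = 0 yields q_Y = 57.
Then q_F = (332 - 2·57)/4 = 109/2.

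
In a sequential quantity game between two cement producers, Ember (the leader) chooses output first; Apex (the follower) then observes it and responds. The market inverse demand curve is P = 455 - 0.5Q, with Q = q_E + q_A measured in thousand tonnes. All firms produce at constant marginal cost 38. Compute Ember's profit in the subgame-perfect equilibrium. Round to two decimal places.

43472.25

Solve by backward induction. Given q_E, the follower Apex maximises π_A = (455 - (1/2)q_E - (1/2)q_A)q_A - 38q_A.
Setting the follower's marginal profit to zero, 417 - (1/2)q_E - q_A = 0, i.e. q_A = (417 - (1/2)q_E).
Ember substitutes q_A(q_E) into its own profit: π_E = q_E(455 - (1/2)q_E - (417 - (1/2)q_E)/2) - 38q_E = (493/2 - (1/4)q_E)q_E - 38q_E.
Maximising: ∂π_E/∂q_E = 417/2 - (1/2)q_E = 0, giving q_E = 417.
Then q_A = (417 - (1/2)·417) = 417/2.
Price P = 455 - (1/2)·(1251/2) = 569/4.
Ember's profit: (569/4 - 38)·417 = 43472.2500.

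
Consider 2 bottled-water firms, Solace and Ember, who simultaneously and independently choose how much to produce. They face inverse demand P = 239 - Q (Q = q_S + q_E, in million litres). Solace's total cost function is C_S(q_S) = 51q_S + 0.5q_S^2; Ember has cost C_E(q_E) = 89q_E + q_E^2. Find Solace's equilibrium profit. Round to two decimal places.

4492.61

Solace's profit: π_S = (239 - Q)q_S - (51q_S + (1/2)q_S²). Setting ∂π_S/∂q_S = 0: 188 - 3q_S - (q_E) = 0.
Ember's profit: π_E = (239 - Q)q_E - (89q_E + q_E²). Setting ∂π_E/∂q_E = 0: 150 - 4q_E - (q_S) = 0.
Rearranging gives the reaction functions q_S = (188 - q_E)/3 and q_E = (150 - q_S)/4.
Solving the pair: q_S = 602/11, q_E = 262/11.
Price P = 239 - 864/11 = 1765/11.
Solace's profit: (1765/11)·(602/11) - 51·(602/11) - (1/2)(602/11)² = 4492.6116.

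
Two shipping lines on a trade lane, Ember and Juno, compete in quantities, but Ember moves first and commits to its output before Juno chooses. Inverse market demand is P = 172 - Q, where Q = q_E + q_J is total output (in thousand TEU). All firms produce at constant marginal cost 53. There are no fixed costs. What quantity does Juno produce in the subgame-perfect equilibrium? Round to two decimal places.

The follower Juno best-responds to any q_E: π_J = (172 - Q)q_J - 53q_J.
Follower FOC: 119 - q_E - 2q_J = 0, so q_J(q_E) = (119 - q_E)/2.
The leader anticipates this reaction. Substituting into P = 172 - Q gives P = 225/2 - (1/2)q_E, so π_E = (225/2 - (1/2)q_E)q_E - 53q_E.
Maximising: ∂π_E/∂q_E = 119/2 - q_E = 0, giving q_E = 119/2.
Then q_J = (119 - 119/2)/2 = 119/4.

29.75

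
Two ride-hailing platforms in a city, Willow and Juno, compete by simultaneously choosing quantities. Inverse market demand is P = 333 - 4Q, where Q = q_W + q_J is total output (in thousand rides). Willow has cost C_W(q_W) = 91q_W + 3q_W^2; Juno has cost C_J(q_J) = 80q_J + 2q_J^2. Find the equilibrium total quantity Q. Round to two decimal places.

Willow's profit: π_W = (333 - 4Q)q_W - (91q_W + 3q_W²). Setting ∂π_W/∂q_W = 0: 242 - 14q_W - 4(q_J) = 0.
Juno's first-order condition: 253 - 12q_J - 4(q_W) = 0.
Best responses: q_W = (242 - 4q_J)/14, q_J = (253 - 4q_W)/12.
Solving the pair: q_W = 473/38, q_J = 1287/76.
Total output Q = 473/38 + 1287/76 = 29.3816.

29.38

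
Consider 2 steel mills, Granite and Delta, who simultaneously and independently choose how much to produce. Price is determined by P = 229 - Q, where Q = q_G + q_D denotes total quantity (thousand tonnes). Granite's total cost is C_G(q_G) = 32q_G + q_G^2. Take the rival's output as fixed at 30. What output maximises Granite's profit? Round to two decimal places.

41.75

With the rival's output fixed at 30, Granite's profit is π_G = (229 - 30 - q_G)q_G - (32q_G + q_G²) = (199 - q_G)q_G - (32q_G + q_G²).
∂π_G/∂q_G = 167 - 4q_G = 0, so q_G = 167/4.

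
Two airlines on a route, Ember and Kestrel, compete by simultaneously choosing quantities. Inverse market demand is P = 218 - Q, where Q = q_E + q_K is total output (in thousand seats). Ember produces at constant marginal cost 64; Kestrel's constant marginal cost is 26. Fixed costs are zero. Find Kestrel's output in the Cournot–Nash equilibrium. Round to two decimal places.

Ember's profit: π_E = (218 - Q)q_E - (64q_E). Setting ∂π_E/∂q_E = 0: 154 - 2q_E - (q_K) = 0.
Kestrel's first-order condition: 192 - 2q_K - (q_E) = 0.
Best responses: q_E = (154 - q_K)/2, q_K = (192 - q_E)/2.
Solving the pair: q_E = 116/3, q_K = 230/3.

76.67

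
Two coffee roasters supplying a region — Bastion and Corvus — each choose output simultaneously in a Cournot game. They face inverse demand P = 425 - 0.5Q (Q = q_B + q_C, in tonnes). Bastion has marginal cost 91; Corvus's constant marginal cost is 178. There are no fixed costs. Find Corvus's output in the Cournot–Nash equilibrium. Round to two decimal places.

106.67

Bastion's profit: π_B = (425 - 0.5Q)q_B - (91q_B). Setting ∂π_B/∂q_B = 0: 334 - q_B - (1/2)(q_C) = 0.
Corvus's profit: π_C = (425 - 0.5Q)q_C - (178q_C). Setting ∂π_C/∂q_C = 0: 247 - q_C - (1/2)(q_B) = 0.
So q_B = (334 - (1/2)q_C) and q_C = (247 - (1/2)q_B).
Solving the pair: q_B = 842/3, q_C = 320/3.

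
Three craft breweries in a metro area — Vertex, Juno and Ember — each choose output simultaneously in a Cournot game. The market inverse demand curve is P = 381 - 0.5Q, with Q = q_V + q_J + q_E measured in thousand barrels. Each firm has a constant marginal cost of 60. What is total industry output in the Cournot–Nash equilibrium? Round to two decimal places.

A representative firm's profit is π_i = q_i(381 - 0.5Q) - 60q_i.
First-order condition (treating rivals' output as given): 321 - q_i - (1/2)·Σ_{j≠i} q_j = 0.
By symmetry each firm produces the same amount; substituting Σ_{j≠i} q_j = 2q_i yields q_i = 321/2.
Total output Q = 321/2 + 321/2 + 321/2 = 963/2.

481.50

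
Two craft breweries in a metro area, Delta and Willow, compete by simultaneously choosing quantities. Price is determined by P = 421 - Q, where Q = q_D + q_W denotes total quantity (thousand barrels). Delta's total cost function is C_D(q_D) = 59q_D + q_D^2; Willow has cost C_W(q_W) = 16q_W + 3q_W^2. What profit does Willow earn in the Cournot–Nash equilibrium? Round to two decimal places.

6587.16

Delta's profit: π_D = (421 - Q)q_D - (59q_D + q_D²). Setting ∂π_D/∂q_D = 0: 362 - 4q_D - (q_W) = 0.
Willow's first-order condition: 405 - 8q_W - (q_D) = 0.
So q_D = (362 - q_W)/4 and q_W = (405 - q_D)/8.
Solving the pair: q_D = 80.3548, q_W = 1258/31.
Price P = 421 - 120.9355 = 300.0645.
Willow's profit: 300.0645·(1258/31) - 16·(1258/31) - 3(1258/31)² = 6587.1550.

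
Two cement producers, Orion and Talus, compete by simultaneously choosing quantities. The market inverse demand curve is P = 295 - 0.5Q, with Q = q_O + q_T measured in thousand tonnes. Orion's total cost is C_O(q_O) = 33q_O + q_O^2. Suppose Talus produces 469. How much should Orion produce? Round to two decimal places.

9.17

With the rival's output fixed at 469, Orion's profit is π_O = (295 - (1/2)·469 - (1/2)q_O)q_O - (33q_O + q_O²) = (121/2 - (1/2)q_O)q_O - (33q_O + q_O²).
∂π_O/∂q_O = 55/2 - 3q_O = 0, so q_O = 55/6.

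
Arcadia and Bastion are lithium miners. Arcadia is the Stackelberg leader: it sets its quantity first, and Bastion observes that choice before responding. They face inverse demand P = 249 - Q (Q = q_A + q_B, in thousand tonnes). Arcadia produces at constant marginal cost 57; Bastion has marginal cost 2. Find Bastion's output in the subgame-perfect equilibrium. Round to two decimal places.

89.25

Solve by backward induction. Given q_A, the follower Bastion maximises π_B = (249 - q_A - q_B)q_B - 2q_B.
∂π_B/∂q_B = 247 - q_A - 2q_B = 0 gives the reaction function q_B = (247 - q_A)/2.
The leader anticipates this reaction. Substituting into P = 249 - Q gives P = 251/2 - (1/2)q_A, so π_A = (251/2 - (1/2)q_A)q_A - 57q_A.
Leader FOC: 137/2 - q_A = 0, so q_A = 137/2.
Then q_B = (247 - 137/2)/2 = 357/4.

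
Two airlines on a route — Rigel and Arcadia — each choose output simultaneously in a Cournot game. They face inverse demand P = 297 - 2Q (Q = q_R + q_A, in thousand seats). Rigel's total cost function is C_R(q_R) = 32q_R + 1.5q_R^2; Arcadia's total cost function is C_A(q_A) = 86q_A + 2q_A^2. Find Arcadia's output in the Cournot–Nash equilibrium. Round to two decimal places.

Rigel's profit: π_R = (297 - 2Q)q_R - (32q_R + (3/2)q_R²). Setting ∂π_R/∂q_R = 0: 265 - 7q_R - 2(q_A) = 0.
Arcadia's profit: π_A = (297 - 2Q)q_A - (86q_A + 2q_A²). Setting ∂π_A/∂q_A = 0: 211 - 8q_A - 2(q_R) = 0.
Best responses: q_R = (265 - 2q_A)/7, q_A = (211 - 2q_R)/8.
Substituting one into the other gives q_R = 849/26 and q_A = 947/52.

18.21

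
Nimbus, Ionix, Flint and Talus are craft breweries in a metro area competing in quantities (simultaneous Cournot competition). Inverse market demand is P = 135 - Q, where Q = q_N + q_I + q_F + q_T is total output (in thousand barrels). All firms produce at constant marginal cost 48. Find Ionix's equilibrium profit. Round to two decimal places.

302.76

Each firm earns π_i = (135 - Q)q_i - 48q_i.
First-order condition (treating rivals' output as given): 87 - 2q_i - Σ_{j≠i} q_j = 0.
By symmetry each firm produces the same amount; substituting Σ_{j≠i} q_j = 3q_i yields q_i = 87/5.
Price P = 135 - 348/5 = 327/5.
Ionix's profit: (327/5 - 48)·(87/5) = 302.7600.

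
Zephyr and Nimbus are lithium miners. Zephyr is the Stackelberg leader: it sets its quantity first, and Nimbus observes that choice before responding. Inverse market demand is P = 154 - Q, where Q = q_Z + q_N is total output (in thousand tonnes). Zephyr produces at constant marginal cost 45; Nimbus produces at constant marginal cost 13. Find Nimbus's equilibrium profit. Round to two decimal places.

2626.56

Solve by backward induction. Given q_Z, the follower Nimbus maximises π_N = (154 - q_Z - q_N)q_N - 13q_N.
∂π_N/∂q_N = 141 - q_Z - 2q_N = 0 gives the reaction function q_N = (141 - q_Z)/2.
The leader anticipates this reaction. Substituting into P = 154 - Q gives P = 167/2 - (1/2)q_Z, so π_Z = (167/2 - (1/2)q_Z)q_Z - 45q_Z.
Maximising: ∂π_Z/∂q_Z = 77/2 - q_Z = 0, giving q_Z = 77/2.
Then q_N = (141 - 77/2)/2 = 205/4.
Price P = 154 - 359/4 = 257/4.
Nimbus's profit: (257/4 - 13)·(205/4) = 2626.5625.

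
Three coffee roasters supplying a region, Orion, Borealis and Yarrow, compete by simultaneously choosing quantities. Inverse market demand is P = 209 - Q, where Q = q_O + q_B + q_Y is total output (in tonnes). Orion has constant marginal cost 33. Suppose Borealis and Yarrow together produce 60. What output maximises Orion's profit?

With rivals' combined output fixed at 60, Orion's profit is π_O = (209 - 60 - q_O)q_O - (33q_O) = (149 - q_O)q_O - (33q_O).
∂π_O/∂q_O = 116 - 2q_O = 0, so q_O = 58.

58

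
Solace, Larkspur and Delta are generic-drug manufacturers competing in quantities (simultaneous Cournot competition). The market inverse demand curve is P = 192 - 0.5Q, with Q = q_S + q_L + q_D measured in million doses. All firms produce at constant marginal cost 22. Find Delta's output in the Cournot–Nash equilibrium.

Each firm earns π_i = (192 - 0.5Q)q_i - 22q_i.
Setting ∂π_i/∂q_i = 0 with rivals' quantities fixed: 170 - q_i - (1/2)·Σ_{j≠i} q_j = 0.
By symmetry each firm produces the same amount; substituting Σ_{j≠i} q_j = 2q_i yields q_i = 170/2 = 85.

85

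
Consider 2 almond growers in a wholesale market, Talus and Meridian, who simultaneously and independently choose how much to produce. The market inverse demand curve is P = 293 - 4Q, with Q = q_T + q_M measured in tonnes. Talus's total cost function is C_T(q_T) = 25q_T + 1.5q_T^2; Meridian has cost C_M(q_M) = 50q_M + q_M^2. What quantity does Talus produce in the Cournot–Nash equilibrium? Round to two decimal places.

Talus's profit: π_T = (293 - 4Q)q_T - (25q_T + (3/2)q_T²). Setting ∂π_T/∂q_T = 0: 268 - 11q_T - 4(q_M) = 0.
Meridian's first-order condition: 243 - 10q_M - 4(q_T) = 0.
So q_T = (268 - 4q_M)/11 and q_M = (243 - 4q_T)/10.
Solving the pair: q_T = 854/47, q_M = 1601/94.

18.17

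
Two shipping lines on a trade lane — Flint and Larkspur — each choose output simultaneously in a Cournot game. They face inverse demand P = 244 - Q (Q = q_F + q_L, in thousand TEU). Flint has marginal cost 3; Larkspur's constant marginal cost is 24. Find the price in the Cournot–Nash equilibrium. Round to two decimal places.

90.33

Flint's profit: π_F = (244 - Q)q_F - (3q_F). Setting ∂π_F/∂q_F = 0: 241 - 2q_F - (q_L) = 0.
Larkspur's profit: π_L = (244 - Q)q_L - (24q_L). Setting ∂π_L/∂q_L = 0: 220 - 2q_L - (q_F) = 0.
Best responses: q_F = (241 - q_L)/2, q_L = (220 - q_F)/2.
Solving the pair: q_F = 262/3, q_L = 199/3.
Total output Q = 461/3, so price P = 244 - 461/3 = 271/3.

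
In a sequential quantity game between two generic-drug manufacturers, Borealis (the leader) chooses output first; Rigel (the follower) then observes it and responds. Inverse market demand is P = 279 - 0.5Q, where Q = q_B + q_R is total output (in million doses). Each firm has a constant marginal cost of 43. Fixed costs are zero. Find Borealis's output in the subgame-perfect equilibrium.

Solve by backward induction. Given q_B, the follower Rigel maximises π_R = (279 - (1/2)q_B - (1/2)q_R)q_R - 43q_R.
Setting the follower's marginal profit to zero, 236 - (1/2)q_B - q_R = 0, i.e. q_R = (236 - (1/2)q_B).
Borealis substitutes q_R(q_B) into its own profit: π_B = q_B(279 - (1/2)q_B - (236 - (1/2)q_B)/2) - 43q_B = (161 - (1/4)q_B)q_B - 43q_B.
Maximising: ∂π_B/∂q_B = 118 - (1/2)q_B = 0, giving q_B = 236.
Then q_R = (236 - (1/2)·236) = 118.

236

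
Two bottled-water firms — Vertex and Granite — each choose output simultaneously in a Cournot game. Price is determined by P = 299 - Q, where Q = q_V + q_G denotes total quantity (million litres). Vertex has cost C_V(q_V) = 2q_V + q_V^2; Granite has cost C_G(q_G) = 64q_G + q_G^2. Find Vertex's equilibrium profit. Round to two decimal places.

Vertex's profit: π_V = (299 - Q)q_V - (2q_V + q_V²). Setting ∂π_V/∂q_V = 0: 297 - 4q_V - (q_G) = 0.
Granite's first-order condition: 235 - 4q_G - (q_V) = 0.
Best responses: q_V = (297 - q_G)/4, q_G = (235 - q_V)/4.
Substituting one into the other gives q_V = 953/15 and q_G = 643/15.
Price P = 299 - 532/5 = 963/5.
Vertex's profit: (963/5)·(953/15) - 2·(953/15) - (953/15)² = 8072.9689.

8072.97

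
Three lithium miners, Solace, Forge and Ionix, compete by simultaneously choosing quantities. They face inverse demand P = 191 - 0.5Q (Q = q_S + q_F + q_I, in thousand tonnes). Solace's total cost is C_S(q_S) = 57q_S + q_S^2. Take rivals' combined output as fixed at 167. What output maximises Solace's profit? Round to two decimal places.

With rivals' combined output fixed at 167, Solace's profit is π_S = (191 - (1/2)·167 - (1/2)q_S)q_S - (57q_S + q_S²) = (215/2 - (1/2)q_S)q_S - (57q_S + q_S²).
∂π_S/∂q_S = 101/2 - 3q_S = 0, so q_S = 101/6.

16.83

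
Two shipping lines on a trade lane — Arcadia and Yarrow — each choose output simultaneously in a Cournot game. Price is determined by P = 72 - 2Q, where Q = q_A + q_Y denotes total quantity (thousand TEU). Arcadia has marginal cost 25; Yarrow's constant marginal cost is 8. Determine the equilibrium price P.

35

Arcadia's profit: π_A = (72 - 2Q)q_A - (25q_A). Setting ∂π_A/∂q_A = 0: 47 - 4q_A - 2(q_Y) = 0.
Yarrow's profit: π_Y = (72 - 2Q)q_Y - (8q_Y). Setting ∂π_Y/∂q_Y = 0: 64 - 4q_Y - 2(q_A) = 0.
Rearranging gives the reaction functions q_A = (47 - 2q_Y)/4 and q_Y = (64 - 2q_A)/4.
Solving the pair: q_A = 5, q_Y = 27/2.
Total output Q = 37/2, so price P = 72 - 2·(37/2) = 35.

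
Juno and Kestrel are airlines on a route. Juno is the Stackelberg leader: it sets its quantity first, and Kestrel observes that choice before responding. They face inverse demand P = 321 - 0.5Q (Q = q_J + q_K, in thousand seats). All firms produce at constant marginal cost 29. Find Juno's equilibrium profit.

21316

Solve by backward induction. Given q_J, the follower Kestrel maximises π_K = (321 - (1/2)q_J - (1/2)q_K)q_K - 29q_K.
∂π_K/∂q_K = 292 - (1/2)q_J - q_K = 0 gives the reaction function q_K = (292 - (1/2)q_J).
The leader anticipates this reaction. Substituting into P = 321 - 0.5Q gives P = 175 - (1/4)q_J, so π_J = (175 - (1/4)q_J)q_J - 29q_J.
Maximising: ∂π_J/∂q_J = 146 - (1/2)q_J = 0, giving q_J = 292.
Then q_K = (292 - (1/2)·292) = 146.
Price P = 321 - (1/2)·438 = 102.
Juno's profit: (102 - 29)·292 = 21316.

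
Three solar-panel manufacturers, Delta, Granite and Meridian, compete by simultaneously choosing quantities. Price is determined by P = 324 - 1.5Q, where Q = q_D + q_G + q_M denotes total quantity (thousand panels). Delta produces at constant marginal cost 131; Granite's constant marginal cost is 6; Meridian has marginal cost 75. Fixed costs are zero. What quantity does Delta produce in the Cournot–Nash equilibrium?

Delta's profit: π_D = (324 - 1.5Q)q_D - (131q_D). Setting ∂π_D/∂q_D = 0: 193 - 3q_D - (3/2)(q_G + q_M) = 0.
Granite's first-order condition: 318 - 3q_G - (3/2)(q_D + q_M) = 0.
Meridian's first-order condition: 249 - 3q_M - (3/2)(q_D + q_G) = 0.
Adding the 3 first-order conditions: 760 − 6Q = 0, so Q = 380/3.
Back-substituting: q_D = (193 − 190)/(3/2) = 2, q_G = (318 − 190)/(3/2) = 256/3, q_M = (249 − 190)/(3/2) = 118/3.

2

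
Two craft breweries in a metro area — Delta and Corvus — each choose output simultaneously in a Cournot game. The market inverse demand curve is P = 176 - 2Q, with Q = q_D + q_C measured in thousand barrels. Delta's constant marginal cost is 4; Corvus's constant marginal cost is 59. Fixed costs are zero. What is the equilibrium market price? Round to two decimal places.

79.67

Delta's profit: π_D = (176 - 2Q)q_D - (4q_D). Setting ∂π_D/∂q_D = 0: 172 - 4q_D - 2(q_C) = 0.
Corvus's first-order condition: 117 - 4q_C - 2(q_D) = 0.
Best responses: q_D = (172 - 2q_C)/4, q_C = (117 - 2q_D)/4.
Substituting one into the other gives q_D = 227/6 and q_C = 31/3.
Total output Q = 289/6, so price P = 176 - 2·(289/6) = 239/3.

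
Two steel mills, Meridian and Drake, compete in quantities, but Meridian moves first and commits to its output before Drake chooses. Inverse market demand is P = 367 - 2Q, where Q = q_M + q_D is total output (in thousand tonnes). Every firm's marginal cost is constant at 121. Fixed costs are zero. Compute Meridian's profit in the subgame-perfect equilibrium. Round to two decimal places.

Solve by backward induction. Given q_M, the follower Drake maximises π_D = (367 - 2q_M - 2q_D)q_D - 121q_D.
Follower FOC: 246 - 2q_M - 4q_D = 0, so q_D(q_M) = (246 - 2q_M)/4.
Meridian substitutes q_D(q_M) into its own profit: π_M = q_M(367 - 2q_M - (246 - 2q_M)/2) - 121q_M = (244 - q_M)q_M - 121q_M.
The leader's first-order condition 123 - 2q_M = 0 yields q_M = 123/2.
Then q_D = (246 - 2·(123/2))/4 = 123/4.
Price P = 367 - 2·(369/4) = 365/2.
Meridian's profit: (365/2 - 121)·(123/2) = 3782.2500.

3782.25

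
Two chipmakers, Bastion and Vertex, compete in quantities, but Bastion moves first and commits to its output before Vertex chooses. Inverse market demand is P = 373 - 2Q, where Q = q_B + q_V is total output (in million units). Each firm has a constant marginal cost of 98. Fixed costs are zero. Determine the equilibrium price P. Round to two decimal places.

166.75

Solve by backward induction. Given q_B, the follower Vertex maximises π_V = (373 - 2q_B - 2q_V)q_V - 98q_V.
Setting the follower's marginal profit to zero, 275 - 2q_B - 4q_V = 0, i.e. q_V = (275 - 2q_B)/4.
The leader anticipates this reaction. Substituting into P = 373 - 2Q gives P = 471/2 - q_B, so π_B = (471/2 - q_B)q_B - 98q_B.
The leader's first-order condition 275/2 - 2q_B = 0 yields q_B = 275/4.
Then q_V = (275 - 2·(275/4))/4 = 275/8.
Total output Q = 825/8, so price P = 373 - 2·(825/8) = 667/4.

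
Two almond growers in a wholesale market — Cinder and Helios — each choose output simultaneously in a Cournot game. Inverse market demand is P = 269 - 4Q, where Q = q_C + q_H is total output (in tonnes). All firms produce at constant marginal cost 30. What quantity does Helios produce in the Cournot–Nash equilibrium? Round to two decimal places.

19.92

Each firm earns π_i = (269 - 4Q)q_i - 30q_i.
First-order condition (treating rivals' output as given): 239 - 8q_i - 4q_j = 0.
With identical firms every q_j equals q_i, so q_j = q_i and 239 = 12q_i, giving q_i = 239/12.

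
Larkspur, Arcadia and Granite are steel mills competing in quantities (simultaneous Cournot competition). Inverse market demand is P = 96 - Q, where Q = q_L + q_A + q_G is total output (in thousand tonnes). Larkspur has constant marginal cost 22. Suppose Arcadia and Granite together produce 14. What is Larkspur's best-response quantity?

With rivals' combined output fixed at 14, Larkspur's profit is π_L = (96 - 14 - q_L)q_L - (22q_L) = (82 - q_L)q_L - (22q_L).
∂π_L/∂q_L = 60 - 2q_L = 0, so q_L = 30.

30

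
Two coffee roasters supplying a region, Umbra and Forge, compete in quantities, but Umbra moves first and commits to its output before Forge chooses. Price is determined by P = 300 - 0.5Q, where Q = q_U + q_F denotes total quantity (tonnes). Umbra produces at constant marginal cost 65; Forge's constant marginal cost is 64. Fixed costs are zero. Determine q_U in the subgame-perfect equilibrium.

234

Solve by backward induction. Given q_U, the follower Forge maximises π_F = (300 - (1/2)q_U - (1/2)q_F)q_F - 64q_F.
∂π_F/∂q_F = 236 - (1/2)q_U - q_F = 0 gives the reaction function q_F = (236 - (1/2)q_U).
The leader anticipates this reaction. Substituting into P = 300 - 0.5Q gives P = 182 - (1/4)q_U, so π_U = (182 - (1/4)q_U)q_U - 65q_U.
Maximising: ∂π_U/∂q_U = 117 - (1/2)q_U = 0, giving q_U = 234.
Then q_F = (236 - (1/2)·234) = 119.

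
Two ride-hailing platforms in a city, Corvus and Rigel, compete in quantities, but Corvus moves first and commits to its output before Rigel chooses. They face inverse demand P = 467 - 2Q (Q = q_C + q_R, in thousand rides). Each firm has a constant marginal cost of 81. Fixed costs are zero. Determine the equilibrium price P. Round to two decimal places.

The follower Rigel best-responds to any q_C: π_R = (467 - 2Q)q_R - 81q_R.
Follower FOC: 386 - 2q_C - 4q_R = 0, so q_R(q_C) = (386 - 2q_C)/4.
Corvus substitutes q_R(q_C) into its own profit: π_C = q_C(467 - 2q_C - (386 - 2q_C)/2) - 81q_C = (274 - q_C)q_C - 81q_C.
Maximising: ∂π_C/∂q_C = 193 - 2q_C = 0, giving q_C = 193/2.
Then q_R = (386 - 2·(193/2))/4 = 193/4.
Total output Q = 579/4, so price P = 467 - 2·(579/4) = 355/2.

177.50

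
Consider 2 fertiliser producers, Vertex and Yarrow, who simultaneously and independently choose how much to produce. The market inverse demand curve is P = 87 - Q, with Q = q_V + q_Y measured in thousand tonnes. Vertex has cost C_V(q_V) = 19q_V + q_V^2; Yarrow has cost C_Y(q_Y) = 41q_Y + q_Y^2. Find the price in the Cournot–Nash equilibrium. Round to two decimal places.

Vertex's profit: π_V = (87 - Q)q_V - (19q_V + q_V²). Setting ∂π_V/∂q_V = 0: 68 - 4q_V - (q_Y) = 0.
Yarrow's profit: π_Y = (87 - Q)q_Y - (41q_Y + q_Y²). Setting ∂π_Y/∂q_Y = 0: 46 - 4q_Y - (q_V) = 0.
So q_V = (68 - q_Y)/4 and q_Y = (46 - q_V)/4.
Substituting one into the other gives q_V = 226/15 and q_Y = 116/15.
Total output Q = 114/5, so price P = 87 - 114/5 = 321/5.

64.20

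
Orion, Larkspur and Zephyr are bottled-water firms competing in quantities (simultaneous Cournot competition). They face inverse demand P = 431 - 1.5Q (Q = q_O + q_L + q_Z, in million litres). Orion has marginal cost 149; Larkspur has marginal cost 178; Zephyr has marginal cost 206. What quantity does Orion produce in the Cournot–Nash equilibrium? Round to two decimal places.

61.33

Orion's profit: π_O = (431 - 1.5Q)q_O - (149q_O). Setting ∂π_O/∂q_O = 0: 282 - 3q_O - (3/2)(q_L + q_Z) = 0.
Larkspur's profit: π_L = (431 - 1.5Q)q_L - (178q_L). Setting ∂π_L/∂q_L = 0: 253 - 3q_L - (3/2)(q_O + q_Z) = 0.
Zephyr's first-order condition: 225 - 3q_Z - (3/2)(q_O + q_L) = 0.
Summing all 3 equations gives 760 − 6Q = 0, hence Q = 380/3.
Back-substituting: q_O = (282 − 190)/(3/2) = 184/3, q_L = (253 − 190)/(3/2) = 42, q_Z = (225 − 190)/(3/2) = 70/3.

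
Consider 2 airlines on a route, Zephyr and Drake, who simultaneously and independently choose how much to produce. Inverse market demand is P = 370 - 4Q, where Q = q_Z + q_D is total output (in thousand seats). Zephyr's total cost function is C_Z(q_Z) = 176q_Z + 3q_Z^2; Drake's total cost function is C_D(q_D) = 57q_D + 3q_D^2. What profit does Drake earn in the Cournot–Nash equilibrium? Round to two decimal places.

2809.34

Zephyr's profit: π_Z = (370 - 4Q)q_Z - (176q_Z + 3q_Z²). Setting ∂π_Z/∂q_Z = 0: 194 - 14q_Z - 4(q_D) = 0.
Drake's profit: π_D = (370 - 4Q)q_D - (57q_D + 3q_D²). Setting ∂π_D/∂q_D = 0: 313 - 14q_D - 4(q_Z) = 0.
Best responses: q_Z = (194 - 4q_D)/14, q_D = (313 - 4q_Z)/14.
Solving the pair: q_Z = 122/15, q_D = 601/30.
Price P = 370 - 4·(169/6) = 772/3.
Drake's profit: (772/3)·(601/30) - 57·(601/30) - 3(601/30)² = 2809.3411.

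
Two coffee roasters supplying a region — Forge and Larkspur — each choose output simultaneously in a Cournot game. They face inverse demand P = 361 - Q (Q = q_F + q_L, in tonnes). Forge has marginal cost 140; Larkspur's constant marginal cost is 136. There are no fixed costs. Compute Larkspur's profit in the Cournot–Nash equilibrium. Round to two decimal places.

5826.78

Forge's profit: π_F = (361 - Q)q_F - (140q_F). Setting ∂π_F/∂q_F = 0: 221 - 2q_F - (q_L) = 0.
Larkspur's profit: π_L = (361 - Q)q_L - (136q_L). Setting ∂π_L/∂q_L = 0: 225 - 2q_L - (q_F) = 0.
Rearranging gives the reaction functions q_F = (221 - q_L)/2 and q_L = (225 - q_F)/2.
Solving the pair: q_F = 217/3, q_L = 229/3.
Price P = 361 - 446/3 = 637/3.
Larkspur's profit: (637/3 - 136)·(229/3) = 5826.7778.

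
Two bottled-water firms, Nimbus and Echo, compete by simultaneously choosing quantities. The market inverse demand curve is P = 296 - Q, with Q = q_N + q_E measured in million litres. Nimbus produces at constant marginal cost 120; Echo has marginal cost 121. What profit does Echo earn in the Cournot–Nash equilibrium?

Nimbus's profit: π_N = (296 - Q)q_N - (120q_N). Setting ∂π_N/∂q_N = 0: 176 - 2q_N - (q_E) = 0.
Echo's first-order condition: 175 - 2q_E - (q_N) = 0.
Best responses: q_N = (176 - q_E)/2, q_E = (175 - q_N)/2.
Solving the pair: q_N = 59, q_E = 58.
Price P = 296 - 117 = 179.
Echo's profit: (179 - 121)·58 = 3364.

3364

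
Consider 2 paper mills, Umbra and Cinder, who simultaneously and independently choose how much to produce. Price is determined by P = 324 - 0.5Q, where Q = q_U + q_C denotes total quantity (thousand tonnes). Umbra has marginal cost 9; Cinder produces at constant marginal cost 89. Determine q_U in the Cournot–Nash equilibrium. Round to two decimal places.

Umbra's profit: π_U = (324 - 0.5Q)q_U - (9q_U). Setting ∂π_U/∂q_U = 0: 315 - q_U - (1/2)(q_C) = 0.
Cinder's profit: π_C = (324 - 0.5Q)q_C - (89q_C). Setting ∂π_C/∂q_C = 0: 235 - q_C - (1/2)(q_U) = 0.
Rearranging gives the reaction functions q_U = (315 - (1/2)q_C) and q_C = (235 - (1/2)q_U).
Substituting one into the other gives q_U = 790/3 and q_C = 310/3.

263.33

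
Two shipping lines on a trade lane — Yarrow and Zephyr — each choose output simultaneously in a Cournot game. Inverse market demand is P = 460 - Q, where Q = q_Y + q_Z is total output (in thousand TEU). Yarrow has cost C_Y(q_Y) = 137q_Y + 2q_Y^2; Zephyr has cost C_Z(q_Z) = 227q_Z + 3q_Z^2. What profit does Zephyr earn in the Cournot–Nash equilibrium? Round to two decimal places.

Yarrow's profit: π_Y = (460 - Q)q_Y - (137q_Y + 2q_Y²). Setting ∂π_Y/∂q_Y = 0: 323 - 6q_Y - (q_Z) = 0.
Zephyr's profit: π_Z = (460 - Q)q_Z - (227q_Z + 3q_Z²). Setting ∂π_Z/∂q_Z = 0: 233 - 8q_Z - (q_Y) = 0.
Rearranging gives the reaction functions q_Y = (323 - q_Z)/6 and q_Z = (233 - q_Y)/8.
Solving the pair: q_Y = 50.0213, q_Z = 1075/47.
Price P = 460 - 72.8936 = 387.1064.
Zephyr's profit: 387.1064·(1075/47) - 227·(1075/47) - 3(1075/47)² = 2092.5758.

2092.58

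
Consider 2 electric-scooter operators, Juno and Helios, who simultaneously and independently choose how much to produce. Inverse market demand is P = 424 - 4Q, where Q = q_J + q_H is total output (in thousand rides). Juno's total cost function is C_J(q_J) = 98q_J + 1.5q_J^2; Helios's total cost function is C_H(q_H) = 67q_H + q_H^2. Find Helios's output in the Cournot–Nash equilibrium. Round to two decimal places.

Juno's profit: π_J = (424 - 4Q)q_J - (98q_J + (3/2)q_J²). Setting ∂π_J/∂q_J = 0: 326 - 11q_J - 4(q_H) = 0.
Helios's first-order condition: 357 - 10q_H - 4(q_J) = 0.
Best responses: q_J = (326 - 4q_H)/11, q_H = (357 - 4q_J)/10.
Solving the pair: q_J = 916/47, q_H = 27.9043.

27.90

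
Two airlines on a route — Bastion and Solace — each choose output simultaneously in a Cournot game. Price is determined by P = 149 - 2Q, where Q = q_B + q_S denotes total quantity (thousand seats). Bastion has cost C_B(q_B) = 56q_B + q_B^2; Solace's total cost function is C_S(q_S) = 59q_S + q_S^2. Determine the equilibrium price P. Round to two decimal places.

Bastion's profit: π_B = (149 - 2Q)q_B - (56q_B + q_B²). Setting ∂π_B/∂q_B = 0: 93 - 6q_B - 2(q_S) = 0.
Solace's first-order condition: 90 - 6q_S - 2(q_B) = 0.
So q_B = (93 - 2q_S)/6 and q_S = (90 - 2q_B)/6.
Substituting one into the other gives q_B = 189/16 and q_S = 177/16.
Total output Q = 183/8, so price P = 149 - 2·(183/8) = 413/4.

103.25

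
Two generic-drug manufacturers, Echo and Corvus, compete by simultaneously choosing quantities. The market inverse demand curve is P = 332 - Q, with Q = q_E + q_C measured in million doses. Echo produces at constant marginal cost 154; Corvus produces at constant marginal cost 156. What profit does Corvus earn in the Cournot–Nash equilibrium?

Echo's profit: π_E = (332 - Q)q_E - (154q_E). Setting ∂π_E/∂q_E = 0: 178 - 2q_E - (q_C) = 0.
Corvus's profit: π_C = (332 - Q)q_C - (156q_C). Setting ∂π_C/∂q_C = 0: 176 - 2q_C - (q_E) = 0.
Rearranging gives the reaction functions q_E = (178 - q_C)/2 and q_C = (176 - q_E)/2.
Substituting one into the other gives q_E = 60 and q_C = 58.
Price P = 332 - 118 = 214.
Corvus's profit: (214 - 156)·58 = 3364.

3364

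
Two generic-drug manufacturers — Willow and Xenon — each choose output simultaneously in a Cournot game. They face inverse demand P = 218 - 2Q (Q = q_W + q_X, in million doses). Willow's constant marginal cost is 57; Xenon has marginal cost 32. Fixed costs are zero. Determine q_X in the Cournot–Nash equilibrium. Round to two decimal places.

35.17

Willow's profit: π_W = (218 - 2Q)q_W - (57q_W). Setting ∂π_W/∂q_W = 0: 161 - 4q_W - 2(q_X) = 0.
Xenon's profit: π_X = (218 - 2Q)q_X - (32q_X). Setting ∂π_X/∂q_X = 0: 186 - 4q_X - 2(q_W) = 0.
So q_W = (161 - 2q_X)/4 and q_X = (186 - 2q_W)/4.
Solving the pair: q_W = 68/3, q_X = 211/6.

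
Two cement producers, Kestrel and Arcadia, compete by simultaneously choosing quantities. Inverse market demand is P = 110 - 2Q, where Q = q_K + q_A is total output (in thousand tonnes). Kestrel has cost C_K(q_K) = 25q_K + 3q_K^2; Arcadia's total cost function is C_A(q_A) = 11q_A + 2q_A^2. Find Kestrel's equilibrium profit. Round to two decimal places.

Kestrel's profit: π_K = (110 - 2Q)q_K - (25q_K + 3q_K²). Setting ∂π_K/∂q_K = 0: 85 - 10q_K - 2(q_A) = 0.
Arcadia's first-order condition: 99 - 8q_A - 2(q_K) = 0.
Rearranging gives the reaction functions q_K = (85 - 2q_A)/10 and q_A = (99 - 2q_K)/8.
Solving the pair: q_K = 241/38, q_A = 205/19.
Price P = 110 - 2·(651/38) = 1439/19.
Kestrel's profit: (1439/19)·(241/38) - 25·(241/38) - 3(241/38)² = 201.1115.

201.11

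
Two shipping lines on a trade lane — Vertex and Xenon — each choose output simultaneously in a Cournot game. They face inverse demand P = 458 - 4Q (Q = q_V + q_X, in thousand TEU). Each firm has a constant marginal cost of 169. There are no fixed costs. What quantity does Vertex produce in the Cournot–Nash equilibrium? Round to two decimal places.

A representative firm's profit is π_i = q_i(458 - 4Q) - 169q_i.
Setting ∂π_i/∂q_i = 0 with rivals' quantities fixed: 289 - 8q_i - 4q_j = 0.
With identical firms every q_j equals q_i, so q_j = q_i and 289 = 12q_i, giving q_i = 289/12.

24.08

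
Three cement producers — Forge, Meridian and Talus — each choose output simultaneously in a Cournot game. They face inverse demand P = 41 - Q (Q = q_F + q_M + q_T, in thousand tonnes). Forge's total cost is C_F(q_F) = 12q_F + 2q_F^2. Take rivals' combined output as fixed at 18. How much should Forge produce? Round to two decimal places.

With rivals' combined output fixed at 18, Forge's profit is π_F = (41 - 18 - q_F)q_F - (12q_F + 2q_F²) = (23 - q_F)q_F - (12q_F + 2q_F²).
∂π_F/∂q_F = 11 - 6q_F = 0, so q_F = 11/6.

1.83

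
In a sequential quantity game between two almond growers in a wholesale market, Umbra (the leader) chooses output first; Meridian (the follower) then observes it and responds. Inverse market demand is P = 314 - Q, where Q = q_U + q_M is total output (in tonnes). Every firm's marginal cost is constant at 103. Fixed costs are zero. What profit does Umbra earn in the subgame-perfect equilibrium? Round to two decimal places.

Solve by backward induction. Given q_U, the follower Meridian maximises π_M = (314 - q_U - q_M)q_M - 103q_M.
Setting the follower's marginal profit to zero, 211 - q_U - 2q_M = 0, i.e. q_M = (211 - q_U)/2.
Umbra substitutes q_M(q_U) into its own profit: π_U = q_U(314 - q_U - (211 - q_U)/2) - 103q_U = (417/2 - (1/2)q_U)q_U - 103q_U.
Maximising: ∂π_U/∂q_U = 211/2 - q_U = 0, giving q_U = 211/2.
Then q_M = (211 - 211/2)/2 = 211/4.
Price P = 314 - 633/4 = 623/4.
Umbra's profit: (623/4 - 103)·(211/2) = 5565.1250.

5565.13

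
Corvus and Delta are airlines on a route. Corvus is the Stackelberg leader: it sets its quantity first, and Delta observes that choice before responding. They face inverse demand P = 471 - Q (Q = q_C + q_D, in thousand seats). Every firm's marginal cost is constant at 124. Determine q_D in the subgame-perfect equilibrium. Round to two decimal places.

Solve by backward induction. Given q_C, the follower Delta maximises π_D = (471 - q_C - q_D)q_D - 124q_D.
∂π_D/∂q_D = 347 - q_C - 2q_D = 0 gives the reaction function q_D = (347 - q_C)/2.
Corvus substitutes q_D(q_C) into its own profit: π_C = q_C(471 - q_C - (347 - q_C)/2) - 124q_C = (595/2 - (1/2)q_C)q_C - 124q_C.
Leader FOC: 347/2 - q_C = 0, so q_C = 347/2.
Then q_D = (347 - 347/2)/2 = 347/4.

86.75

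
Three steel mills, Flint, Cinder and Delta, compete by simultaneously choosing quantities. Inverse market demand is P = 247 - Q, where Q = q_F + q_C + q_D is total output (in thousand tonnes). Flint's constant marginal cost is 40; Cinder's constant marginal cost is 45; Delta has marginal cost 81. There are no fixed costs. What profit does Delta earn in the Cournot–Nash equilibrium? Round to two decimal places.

Flint's profit: π_F = (247 - Q)q_F - (40q_F). Setting ∂π_F/∂q_F = 0: 207 - 2q_F - (q_C + q_D) = 0.
Cinder's first-order condition: 202 - 2q_C - (q_F + q_D) = 0.
Delta's first-order condition: 166 - 2q_D - (q_F + q_C) = 0.
Adding the 3 conditions: 575 − 2Q − 2Q = 0, i.e. Q = 575/4.
Back-substituting: q_F = (207 − 575/4) = 253/4, q_C = (202 − 575/4) = 233/4, q_D = (166 − 575/4) = 89/4.
Price P = 247 - 575/4 = 413/4.
Delta's profit: (413/4 - 81)·(89/4) = 495.0625.

495.06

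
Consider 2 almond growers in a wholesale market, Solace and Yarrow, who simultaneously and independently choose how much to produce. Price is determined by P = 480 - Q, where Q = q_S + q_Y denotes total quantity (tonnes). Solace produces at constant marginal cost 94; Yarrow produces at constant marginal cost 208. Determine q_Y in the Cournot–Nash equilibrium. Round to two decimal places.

52.67

Solace's profit: π_S = (480 - Q)q_S - (94q_S). Setting ∂π_S/∂q_S = 0: 386 - 2q_S - (q_Y) = 0.
Yarrow's profit: π_Y = (480 - Q)q_Y - (208q_Y). Setting ∂π_Y/∂q_Y = 0: 272 - 2q_Y - (q_S) = 0.
Rearranging gives the reaction functions q_S = (386 - q_Y)/2 and q_Y = (272 - q_S)/2.
Substituting one into the other gives q_S = 500/3 and q_Y = 158/3.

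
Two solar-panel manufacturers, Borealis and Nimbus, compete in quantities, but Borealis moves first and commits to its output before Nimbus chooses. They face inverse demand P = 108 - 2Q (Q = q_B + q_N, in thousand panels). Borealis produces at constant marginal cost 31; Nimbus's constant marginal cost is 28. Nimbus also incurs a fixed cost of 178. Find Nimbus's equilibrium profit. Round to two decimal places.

53.13

Solve by backward induction. Given q_B, the follower Nimbus maximises π_N = (108 - 2q_B - 2q_N)q_N - 28q_N.
Follower FOC: 80 - 2q_B - 4q_N = 0, so q_N(q_B) = (80 - 2q_B)/4.
Borealis substitutes q_N(q_B) into its own profit: π_B = q_B(108 - 2q_B - (80 - 2q_B)/2) - 31q_B = (68 - q_B)q_B - 31q_B.
Leader FOC: 37 - 2q_B = 0, so q_B = 37/2.
Then q_N = (80 - 2·(37/2))/4 = 43/4.
Price P = 108 - 2·(117/4) = 99/2.
Nimbus's profit: (99/2 - 28)·(43/4) - 178 = 425/8.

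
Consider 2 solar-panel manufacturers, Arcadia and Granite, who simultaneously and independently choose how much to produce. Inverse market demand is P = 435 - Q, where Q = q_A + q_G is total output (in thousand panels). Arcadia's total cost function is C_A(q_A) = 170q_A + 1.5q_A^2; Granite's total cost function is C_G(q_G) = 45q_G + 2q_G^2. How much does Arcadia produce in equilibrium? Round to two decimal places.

Arcadia's profit: π_A = (435 - Q)q_A - (170q_A + (3/2)q_A²). Setting ∂π_A/∂q_A = 0: 265 - 5q_A - (q_G) = 0.
Granite's profit: π_G = (435 - Q)q_G - (45q_G + 2q_G²). Setting ∂π_G/∂q_G = 0: 390 - 6q_G - (q_A) = 0.
Rearranging gives the reaction functions q_A = (265 - q_G)/5 and q_G = (390 - q_A)/6.
Substituting one into the other gives q_A = 1200/29 and q_G = 1685/29.

41.38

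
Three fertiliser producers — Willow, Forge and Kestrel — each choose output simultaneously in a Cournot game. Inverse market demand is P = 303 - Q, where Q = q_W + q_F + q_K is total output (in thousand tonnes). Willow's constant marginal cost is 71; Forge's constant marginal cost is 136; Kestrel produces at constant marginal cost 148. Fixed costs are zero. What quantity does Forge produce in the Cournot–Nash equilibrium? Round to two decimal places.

28.50

Willow's profit: π_W = (303 - Q)q_W - (71q_W). Setting ∂π_W/∂q_W = 0: 232 - 2q_W - (q_F + q_K) = 0.
Forge's first-order condition: 167 - 2q_F - (q_W + q_K) = 0.
Kestrel's profit: π_K = (303 - Q)q_K - (148q_K). Setting ∂π_K/∂q_K = 0: 155 - 2q_K - (q_W + q_F) = 0.
Adding the 3 conditions: 554 − 2Q − 2Q = 0, i.e. Q = 277/2.
Back-substituting: q_W = (232 − 277/2) = 187/2, q_F = (167 − 277/2) = 57/2, q_K = (155 − 277/2) = 33/2.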